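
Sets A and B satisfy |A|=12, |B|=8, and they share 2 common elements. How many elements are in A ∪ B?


|A ∪ B| = |A| + |B| - |A ∩ B|
= 12 + 8 - 2
= 18

|A ∪ B| = 18


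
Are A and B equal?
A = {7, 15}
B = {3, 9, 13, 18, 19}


Two sets are equal iff they have exactly the same elements.
A = {7, 15}
B = {3, 9, 13, 18, 19}
Differences: {3, 7, 9, 13, 15, 18, 19}
A ≠ B

No, A ≠ B


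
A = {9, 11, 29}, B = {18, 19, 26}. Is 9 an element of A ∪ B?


A = {9, 11, 29}, B = {18, 19, 26}
A ∪ B = all elements in A or B
A ∪ B = {9, 11, 18, 19, 26, 29}
Checking if 9 ∈ A ∪ B
9 is in A ∪ B → True

9 ∈ A ∪ B


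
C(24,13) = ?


C(n,k) = n! / (k!(n-k)!)
C(24,13) = 24! / (13!11!)
= 2496144

C(24,13) = 2496144


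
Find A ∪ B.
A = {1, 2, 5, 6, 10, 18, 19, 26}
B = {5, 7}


A ∪ B = all elements in A or B (or both)
A = {1, 2, 5, 6, 10, 18, 19, 26}
B = {5, 7}
A ∪ B = {1, 2, 5, 6, 7, 10, 18, 19, 26}

A ∪ B = {1, 2, 5, 6, 7, 10, 18, 19, 26}


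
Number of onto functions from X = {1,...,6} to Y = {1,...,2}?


n = |X| = 6, k = |Y| = 2. Surjections via inclusion-exclusion:
S(n,k) = Σ(-1)^i × C(k,i) × (k-i)^n, i=0 to k
i=0: (-1)^0×C(2,0)×2^6 = 64
i=1: (-1)^1×C(2,1)×1^6 = -2
i=2: (-1)^2×C(2,2)×0^6 = 0
Total = 62

Number of surjections = 62


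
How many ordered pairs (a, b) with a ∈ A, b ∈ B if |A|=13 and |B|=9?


|A × B| = |A| × |B|
= 13 × 9
= 117

|A × B| = 117


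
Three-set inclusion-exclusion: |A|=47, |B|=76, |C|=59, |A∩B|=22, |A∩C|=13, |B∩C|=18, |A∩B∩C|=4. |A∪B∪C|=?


|A∪B∪C| = |A|+|B|+|C| - |A∩B|-|A∩C|-|B∩C| + |A∩B∩C|
= 47+76+59 - 22-13-18 + 4
= 182 - 53 + 4
= 133

|A ∪ B ∪ C| = 133


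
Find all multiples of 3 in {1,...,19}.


Checking each candidate:
Condition: multiples of 3 in {1,...,19}
Result = {3, 6, 9, 12, 15, 18}

{3, 6, 9, 12, 15, 18}


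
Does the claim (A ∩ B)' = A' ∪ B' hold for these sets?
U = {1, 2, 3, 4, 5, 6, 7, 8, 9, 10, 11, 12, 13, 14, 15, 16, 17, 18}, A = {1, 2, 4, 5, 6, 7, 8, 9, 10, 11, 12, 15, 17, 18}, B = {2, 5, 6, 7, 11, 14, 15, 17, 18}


LHS: A ∩ B = {2, 5, 6, 7, 11, 15, 17, 18}
(A ∩ B)' = U \ (A ∩ B) = {1, 3, 4, 8, 9, 10, 12, 13, 14, 16}
A' = {3, 13, 14, 16}, B' = {1, 3, 4, 8, 9, 10, 12, 13, 16}
Claimed RHS: A' ∪ B' = {1, 3, 4, 8, 9, 10, 12, 13, 14, 16}
Identity is VALID: LHS = RHS = {1, 3, 4, 8, 9, 10, 12, 13, 14, 16} ✓

Identity is valid. (A ∩ B)' = A' ∪ B' = {1, 3, 4, 8, 9, 10, 12, 13, 14, 16}


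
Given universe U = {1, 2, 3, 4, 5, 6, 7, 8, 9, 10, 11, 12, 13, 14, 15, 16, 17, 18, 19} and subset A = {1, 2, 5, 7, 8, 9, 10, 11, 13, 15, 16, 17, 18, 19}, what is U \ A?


Aᶜ = U \ A = elements in U but not in A
U = {1, 2, 3, 4, 5, 6, 7, 8, 9, 10, 11, 12, 13, 14, 15, 16, 17, 18, 19}
A = {1, 2, 5, 7, 8, 9, 10, 11, 13, 15, 16, 17, 18, 19}
Aᶜ = {3, 4, 6, 12, 14}

Aᶜ = {3, 4, 6, 12, 14}


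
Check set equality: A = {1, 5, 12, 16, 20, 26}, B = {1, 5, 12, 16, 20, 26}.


Two sets are equal iff they have exactly the same elements.
A = {1, 5, 12, 16, 20, 26}
B = {1, 5, 12, 16, 20, 26}
Same elements → A = B

Yes, A = B


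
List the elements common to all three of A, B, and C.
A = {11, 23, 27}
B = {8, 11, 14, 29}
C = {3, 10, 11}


A ∩ B = {11}
(A ∩ B) ∩ C = {11}

A ∩ B ∩ C = {11}


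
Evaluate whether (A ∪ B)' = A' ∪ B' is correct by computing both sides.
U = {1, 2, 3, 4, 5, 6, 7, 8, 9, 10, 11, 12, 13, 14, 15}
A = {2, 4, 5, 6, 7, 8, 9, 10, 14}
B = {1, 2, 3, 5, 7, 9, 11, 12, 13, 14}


LHS: A ∪ B = {1, 2, 3, 4, 5, 6, 7, 8, 9, 10, 11, 12, 13, 14}
(A ∪ B)' = U \ (A ∪ B) = {15}
A' = {1, 3, 11, 12, 13, 15}, B' = {4, 6, 8, 10, 15}
Claimed RHS: A' ∪ B' = {1, 3, 4, 6, 8, 10, 11, 12, 13, 15}
Identity is INVALID: LHS = {15} but the RHS claimed here equals {1, 3, 4, 6, 8, 10, 11, 12, 13, 15}. The correct form is (A ∪ B)' = A' ∩ B'.

Identity is invalid: (A ∪ B)' = {15} but A' ∪ B' = {1, 3, 4, 6, 8, 10, 11, 12, 13, 15}. The correct De Morgan law is (A ∪ B)' = A' ∩ B'.


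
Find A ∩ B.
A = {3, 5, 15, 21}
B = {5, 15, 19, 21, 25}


A ∩ B = elements in both A and B
A = {3, 5, 15, 21}
B = {5, 15, 19, 21, 25}
A ∩ B = {5, 15, 21}

A ∩ B = {5, 15, 21}


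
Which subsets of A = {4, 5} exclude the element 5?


A subset of A that omits 5 is a subset of A \ {5}, so there are 2^(n-1) = 2^1 = 2 of them.
Subsets excluding 5: ∅, {4}

Subsets excluding 5 (2 total): ∅, {4}


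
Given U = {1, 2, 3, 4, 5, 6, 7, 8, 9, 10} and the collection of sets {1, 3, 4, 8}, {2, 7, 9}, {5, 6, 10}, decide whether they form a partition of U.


A partition requires: (1) non-empty parts, (2) pairwise disjoint, (3) union = U
Parts: {1, 3, 4, 8}, {2, 7, 9}, {5, 6, 10}
Union of parts: {1, 2, 3, 4, 5, 6, 7, 8, 9, 10}
U = {1, 2, 3, 4, 5, 6, 7, 8, 9, 10}
All non-empty? True
Pairwise disjoint? True
Covers U? True

Yes, valid partition


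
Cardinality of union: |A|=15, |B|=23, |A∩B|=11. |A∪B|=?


|A ∪ B| = |A| + |B| - |A ∩ B|
= 15 + 23 - 11
= 27

|A ∪ B| = 27


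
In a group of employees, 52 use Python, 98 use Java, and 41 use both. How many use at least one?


|A ∪ B| = |A| + |B| - |A ∩ B|
= 52 + 98 - 41
= 109

|A ∪ B| = 109


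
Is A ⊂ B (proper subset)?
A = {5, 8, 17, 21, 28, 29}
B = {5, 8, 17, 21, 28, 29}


A ⊂ B requires: A ⊆ B AND A ≠ B.
A ⊆ B? Yes
A = B? Yes
A = B, so A is not a PROPER subset.

No, A is not a proper subset of B


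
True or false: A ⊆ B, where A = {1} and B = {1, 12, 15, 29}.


A ⊆ B means every element of A is in B.
All elements of A are in B.
So A ⊆ B.

Yes, A ⊆ B


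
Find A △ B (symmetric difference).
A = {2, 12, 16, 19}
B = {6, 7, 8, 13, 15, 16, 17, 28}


A △ B = (A \ B) ∪ (B \ A) = elements in exactly one of A or B
A \ B = {2, 12, 19}
B \ A = {6, 7, 8, 13, 15, 17, 28}
A △ B = {2, 6, 7, 8, 12, 13, 15, 17, 19, 28}

A △ B = {2, 6, 7, 8, 12, 13, 15, 17, 19, 28}


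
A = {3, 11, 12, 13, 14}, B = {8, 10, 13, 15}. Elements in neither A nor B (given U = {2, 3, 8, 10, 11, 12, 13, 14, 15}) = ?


A = {3, 11, 12, 13, 14}
B = {8, 10, 13, 15}
Region: in neither A nor B (given U = {2, 3, 8, 10, 11, 12, 13, 14, 15})
Elements: {2}

Elements in neither A nor B (given U = {2, 3, 8, 10, 11, 12, 13, 14, 15}): {2}


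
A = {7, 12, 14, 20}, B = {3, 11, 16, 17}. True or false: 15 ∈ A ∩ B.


A = {7, 12, 14, 20}, B = {3, 11, 16, 17}
A ∩ B = elements in both A and B
A ∩ B = ∅
Checking if 15 ∈ A ∩ B
15 is not in A ∩ B → False

15 ∉ A ∩ B


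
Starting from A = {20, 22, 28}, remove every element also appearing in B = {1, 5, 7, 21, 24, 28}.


A \ B = elements in A but not in B
A = {20, 22, 28}
B = {1, 5, 7, 21, 24, 28}
Remove from A any elements in B
A \ B = {20, 22}

A \ B = {20, 22}


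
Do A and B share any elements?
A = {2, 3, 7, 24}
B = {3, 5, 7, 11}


Disjoint means A ∩ B = ∅.
A ∩ B = {3, 7}
A ∩ B ≠ ∅, so A and B are NOT disjoint.

Yes — A and B share the element(s) of A ∩ B = {3, 7}, so they are not disjoint


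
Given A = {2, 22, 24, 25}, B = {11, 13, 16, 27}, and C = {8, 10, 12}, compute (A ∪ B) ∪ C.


A ∪ B = {2, 11, 13, 16, 22, 24, 25, 27}
(A ∪ B) ∪ C = {2, 8, 10, 11, 12, 13, 16, 22, 24, 25, 27}

A ∪ B ∪ C = {2, 8, 10, 11, 12, 13, 16, 22, 24, 25, 27}


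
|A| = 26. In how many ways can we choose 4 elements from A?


C(n,k) = n! / (k!(n-k)!)
C(26,4) = 26! / (4!22!)
= 14950

C(26,4) = 14950


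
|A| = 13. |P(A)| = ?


Number of subsets = 2^n
= 2^13
= 8192

|P(A)| = 8192


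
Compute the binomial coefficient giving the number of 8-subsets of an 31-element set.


C(n,k) = n! / (k!(n-k)!)
C(31,8) = 31! / (8!23!)
= 7888725

C(31,8) = 7888725


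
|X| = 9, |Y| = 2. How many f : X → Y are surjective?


n = |X| = 9, k = |Y| = 2. Surjections via inclusion-exclusion:
S(n,k) = Σ(-1)^i × C(k,i) × (k-i)^n, i=0 to k
i=0: (-1)^0×C(2,0)×2^9 = 512
i=1: (-1)^1×C(2,1)×1^9 = -2
i=2: (-1)^2×C(2,2)×0^9 = 0
Total = 510

Number of surjections = 510


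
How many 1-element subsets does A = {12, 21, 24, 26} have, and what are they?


|A| = 4, so A has C(4,1) = 4 subsets of size 1.
Enumerate by choosing 1 elements from A at a time:
{12}, {21}, {24}, {26}

1-element subsets (4 total): {12}, {21}, {24}, {26}


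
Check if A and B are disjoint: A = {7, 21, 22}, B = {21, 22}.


Disjoint means A ∩ B = ∅.
A ∩ B = {21, 22}
A ∩ B ≠ ∅, so A and B are NOT disjoint.

No, A and B are not disjoint (A ∩ B = {21, 22})


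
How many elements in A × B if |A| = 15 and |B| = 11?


|A × B| = |A| × |B|
= 15 × 11
= 165

|A × B| = 165


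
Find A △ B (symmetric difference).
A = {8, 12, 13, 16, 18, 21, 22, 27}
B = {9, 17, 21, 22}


A △ B = (A \ B) ∪ (B \ A) = elements in exactly one of A or B
A \ B = {8, 12, 13, 16, 18, 27}
B \ A = {9, 17}
A △ B = {8, 9, 12, 13, 16, 17, 18, 27}

A △ B = {8, 9, 12, 13, 16, 17, 18, 27}


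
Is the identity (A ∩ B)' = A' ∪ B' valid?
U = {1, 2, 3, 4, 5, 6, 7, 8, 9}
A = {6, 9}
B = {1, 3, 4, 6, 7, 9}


LHS: A ∩ B = {6, 9}
(A ∩ B)' = U \ (A ∩ B) = {1, 2, 3, 4, 5, 7, 8}
A' = {1, 2, 3, 4, 5, 7, 8}, B' = {2, 5, 8}
Claimed RHS: A' ∪ B' = {1, 2, 3, 4, 5, 7, 8}
Identity is VALID: LHS = RHS = {1, 2, 3, 4, 5, 7, 8} ✓

Identity is valid. (A ∩ B)' = A' ∪ B' = {1, 2, 3, 4, 5, 7, 8}


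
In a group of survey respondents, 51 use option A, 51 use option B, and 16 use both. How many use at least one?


|A ∪ B| = |A| + |B| - |A ∩ B|
= 51 + 51 - 16
= 86

|A ∪ B| = 86


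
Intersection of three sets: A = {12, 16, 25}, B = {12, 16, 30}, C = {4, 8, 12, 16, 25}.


A ∩ B = {12, 16}
(A ∩ B) ∩ C = {12, 16}

A ∩ B ∩ C = {12, 16}


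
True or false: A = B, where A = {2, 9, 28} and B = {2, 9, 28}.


Two sets are equal iff they have exactly the same elements.
A = {2, 9, 28}
B = {2, 9, 28}
Same elements → A = B

Yes, A = B


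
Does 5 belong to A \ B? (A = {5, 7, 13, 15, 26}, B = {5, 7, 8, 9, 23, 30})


A = {5, 7, 13, 15, 26}, B = {5, 7, 8, 9, 23, 30}
A \ B = elements in A but not in B
A \ B = {13, 15, 26}
Checking if 5 ∈ A \ B
5 is not in A \ B → False

5 ∉ A \ B


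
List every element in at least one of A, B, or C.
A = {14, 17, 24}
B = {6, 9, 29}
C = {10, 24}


A ∪ B = {6, 9, 14, 17, 24, 29}
(A ∪ B) ∪ C = {6, 9, 10, 14, 17, 24, 29}

A ∪ B ∪ C = {6, 9, 10, 14, 17, 24, 29}


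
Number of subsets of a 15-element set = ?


Number of subsets = 2^n
= 2^15
= 32768

|P(A)| = 32768


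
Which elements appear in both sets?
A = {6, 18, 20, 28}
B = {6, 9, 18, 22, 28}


A ∩ B = elements in both A and B
A = {6, 18, 20, 28}
B = {6, 9, 18, 22, 28}
A ∩ B = {6, 18, 28}

A ∩ B = {6, 18, 28}


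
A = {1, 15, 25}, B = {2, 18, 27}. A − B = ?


A \ B = elements in A but not in B
A = {1, 15, 25}
B = {2, 18, 27}
Remove from A any elements in B
A \ B = {1, 15, 25}

A \ B = {1, 15, 25}


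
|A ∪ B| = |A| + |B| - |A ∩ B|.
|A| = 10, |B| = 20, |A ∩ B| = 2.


|A ∪ B| = |A| + |B| - |A ∩ B|
= 10 + 20 - 2
= 28

|A ∪ B| = 28


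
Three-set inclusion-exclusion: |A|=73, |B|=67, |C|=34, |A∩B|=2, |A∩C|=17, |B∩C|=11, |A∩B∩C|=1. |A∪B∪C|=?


|A∪B∪C| = |A|+|B|+|C| - |A∩B|-|A∩C|-|B∩C| + |A∩B∩C|
= 73+67+34 - 2-17-11 + 1
= 174 - 30 + 1
= 145

|A ∪ B ∪ C| = 145


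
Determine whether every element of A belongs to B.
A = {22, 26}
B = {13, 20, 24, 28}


A ⊆ B means every element of A is in B.
Elements in A not in B: {22, 26}
So A ⊄ B.

No, A ⊄ B


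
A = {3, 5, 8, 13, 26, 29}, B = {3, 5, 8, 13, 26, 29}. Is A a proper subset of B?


A ⊂ B requires: A ⊆ B AND A ≠ B.
A ⊆ B? Yes
A = B? Yes
A = B, so A is not a PROPER subset.

No, A is not a proper subset of B


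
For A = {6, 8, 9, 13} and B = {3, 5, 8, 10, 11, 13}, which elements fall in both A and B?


A = {6, 8, 9, 13}
B = {3, 5, 8, 10, 11, 13}
Region: in both A and B
Elements: {8, 13}

Elements in both A and B: {8, 13}


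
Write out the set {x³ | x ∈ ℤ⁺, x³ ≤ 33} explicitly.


Checking each candidate:
Condition: positive perfect cubes ≤ 33
Result = {1, 8, 27}

{1, 8, 27}


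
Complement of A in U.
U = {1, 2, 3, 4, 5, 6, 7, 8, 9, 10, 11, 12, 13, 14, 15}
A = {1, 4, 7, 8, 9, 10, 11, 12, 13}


Aᶜ = U \ A = elements in U but not in A
U = {1, 2, 3, 4, 5, 6, 7, 8, 9, 10, 11, 12, 13, 14, 15}
A = {1, 4, 7, 8, 9, 10, 11, 12, 13}
Aᶜ = {2, 3, 5, 6, 14, 15}

Aᶜ = {2, 3, 5, 6, 14, 15}


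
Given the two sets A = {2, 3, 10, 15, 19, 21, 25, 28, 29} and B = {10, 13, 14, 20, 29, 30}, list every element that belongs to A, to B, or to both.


A ∪ B = all elements in A or B (or both)
A = {2, 3, 10, 15, 19, 21, 25, 28, 29}
B = {10, 13, 14, 20, 29, 30}
A ∪ B = {2, 3, 10, 13, 14, 15, 19, 20, 21, 25, 28, 29, 30}

A ∪ B = {2, 3, 10, 13, 14, 15, 19, 20, 21, 25, 28, 29, 30}


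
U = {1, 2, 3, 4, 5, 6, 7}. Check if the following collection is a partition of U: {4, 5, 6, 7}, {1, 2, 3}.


A partition requires: (1) non-empty parts, (2) pairwise disjoint, (3) union = U
Parts: {4, 5, 6, 7}, {1, 2, 3}
Union of parts: {1, 2, 3, 4, 5, 6, 7}
U = {1, 2, 3, 4, 5, 6, 7}
All non-empty? True
Pairwise disjoint? True
Covers U? True

Yes, valid partition


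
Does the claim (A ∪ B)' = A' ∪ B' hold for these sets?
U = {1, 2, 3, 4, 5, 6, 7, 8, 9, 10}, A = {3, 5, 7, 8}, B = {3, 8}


LHS: A ∪ B = {3, 5, 7, 8}
(A ∪ B)' = U \ (A ∪ B) = {1, 2, 4, 6, 9, 10}
A' = {1, 2, 4, 6, 9, 10}, B' = {1, 2, 4, 5, 6, 7, 9, 10}
Claimed RHS: A' ∪ B' = {1, 2, 4, 5, 6, 7, 9, 10}
Identity is INVALID: LHS = {1, 2, 4, 6, 9, 10} but the RHS claimed here equals {1, 2, 4, 5, 6, 7, 9, 10}. The correct form is (A ∪ B)' = A' ∩ B'.

Identity is invalid: (A ∪ B)' = {1, 2, 4, 6, 9, 10} but A' ∪ B' = {1, 2, 4, 5, 6, 7, 9, 10}. The correct De Morgan law is (A ∪ B)' = A' ∩ B'.


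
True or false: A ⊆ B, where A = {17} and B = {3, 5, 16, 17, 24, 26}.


A ⊆ B means every element of A is in B.
All elements of A are in B.
So A ⊆ B.

Yes, A ⊆ B


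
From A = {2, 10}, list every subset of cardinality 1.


|A| = 2, so A has C(2,1) = 2 subsets of size 1.
Enumerate by choosing 1 elements from A at a time:
{2}, {10}

1-element subsets (2 total): {2}, {10}


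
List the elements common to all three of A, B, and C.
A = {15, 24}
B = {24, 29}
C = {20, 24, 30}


A ∩ B = {24}
(A ∩ B) ∩ C = {24}

A ∩ B ∩ C = {24}


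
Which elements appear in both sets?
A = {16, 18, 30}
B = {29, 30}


A ∩ B = elements in both A and B
A = {16, 18, 30}
B = {29, 30}
A ∩ B = {30}

A ∩ B = {30}


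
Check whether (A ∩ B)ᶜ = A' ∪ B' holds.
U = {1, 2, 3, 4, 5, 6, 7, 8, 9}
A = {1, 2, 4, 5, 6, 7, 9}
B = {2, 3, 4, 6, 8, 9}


LHS: A ∩ B = {2, 4, 6, 9}
(A ∩ B)' = U \ (A ∩ B) = {1, 3, 5, 7, 8}
A' = {3, 8}, B' = {1, 5, 7}
Claimed RHS: A' ∪ B' = {1, 3, 5, 7, 8}
Identity is VALID: LHS = RHS = {1, 3, 5, 7, 8} ✓

Identity is valid. (A ∩ B)' = A' ∪ B' = {1, 3, 5, 7, 8}


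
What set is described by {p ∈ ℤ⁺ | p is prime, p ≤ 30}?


Checking each candidate:
Condition: primes ≤ 30
Result = {2, 3, 5, 7, 11, 13, 17, 19, 23, 29}

{2, 3, 5, 7, 11, 13, 17, 19, 23, 29}


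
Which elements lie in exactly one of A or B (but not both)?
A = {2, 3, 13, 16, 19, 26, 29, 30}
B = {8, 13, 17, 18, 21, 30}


A △ B = (A \ B) ∪ (B \ A) = elements in exactly one of A or B
A \ B = {2, 3, 16, 19, 26, 29}
B \ A = {8, 17, 18, 21}
A △ B = {2, 3, 8, 16, 17, 18, 19, 21, 26, 29}

A △ B = {2, 3, 8, 16, 17, 18, 19, 21, 26, 29}


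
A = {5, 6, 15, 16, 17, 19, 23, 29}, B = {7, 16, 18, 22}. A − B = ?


A \ B = elements in A but not in B
A = {5, 6, 15, 16, 17, 19, 23, 29}
B = {7, 16, 18, 22}
Remove from A any elements in B
A \ B = {5, 6, 15, 17, 19, 23, 29}

A \ B = {5, 6, 15, 17, 19, 23, 29}


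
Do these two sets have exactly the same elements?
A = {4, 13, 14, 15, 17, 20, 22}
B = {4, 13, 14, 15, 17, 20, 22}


Two sets are equal iff they have exactly the same elements.
A = {4, 13, 14, 15, 17, 20, 22}
B = {4, 13, 14, 15, 17, 20, 22}
Same elements → A = B

Yes, A = B


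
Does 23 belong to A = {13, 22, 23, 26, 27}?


A = {13, 22, 23, 26, 27}
Checking if 23 is in A
23 is in A → True

23 ∈ A


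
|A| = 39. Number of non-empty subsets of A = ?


Total subsets = 2^n = 2^39 = 549755813888
Non-empty subsets exclude the empty set: 2^n - 1
= 549755813888 - 1
= 549755813887

Number of non-empty subsets = 549755813887


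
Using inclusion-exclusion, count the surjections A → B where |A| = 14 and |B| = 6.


n = |A| = 14, k = |B| = 6. Surjections via inclusion-exclusion:
S(n,k) = Σ(-1)^i × C(k,i) × (k-i)^n, i=0 to k
i=0: (-1)^0×C(6,0)×6^14 = 78364164096
i=1: (-1)^1×C(6,1)×5^14 = -36621093750
i=2: (-1)^2×C(6,2)×4^14 = 4026531840
i=3: (-1)^3×C(6,3)×3^14 = -95659380
i=4: (-1)^4×C(6,4)×2^14 = 245760
i=5: (-1)^5×C(6,5)×1^14 = -6
i=6: (-1)^6×C(6,6)×0^14 = 0
Total = 45674188560

Number of surjections = 45674188560


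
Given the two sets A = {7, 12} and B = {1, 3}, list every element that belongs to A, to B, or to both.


A ∪ B = all elements in A or B (or both)
A = {7, 12}
B = {1, 3}
A ∪ B = {1, 3, 7, 12}

A ∪ B = {1, 3, 7, 12}


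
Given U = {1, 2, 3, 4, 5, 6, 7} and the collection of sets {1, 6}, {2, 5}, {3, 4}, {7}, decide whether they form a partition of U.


A partition requires: (1) non-empty parts, (2) pairwise disjoint, (3) union = U
Parts: {1, 6}, {2, 5}, {3, 4}, {7}
Union of parts: {1, 2, 3, 4, 5, 6, 7}
U = {1, 2, 3, 4, 5, 6, 7}
All non-empty? True
Pairwise disjoint? True
Covers U? True

Yes, valid partition


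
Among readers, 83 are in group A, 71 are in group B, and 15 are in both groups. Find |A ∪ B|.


|A ∪ B| = |A| + |B| - |A ∩ B|
= 83 + 71 - 15
= 139

|A ∪ B| = 139


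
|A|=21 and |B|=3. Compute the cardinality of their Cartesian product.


|A × B| = |A| × |B|
= 21 × 3
= 63

|A × B| = 63


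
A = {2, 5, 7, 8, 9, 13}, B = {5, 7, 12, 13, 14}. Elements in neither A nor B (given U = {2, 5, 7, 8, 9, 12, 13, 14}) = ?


A = {2, 5, 7, 8, 9, 13}
B = {5, 7, 12, 13, 14}
Region: in neither A nor B (given U = {2, 5, 7, 8, 9, 12, 13, 14})
Elements: ∅

Elements in neither A nor B (given U = {2, 5, 7, 8, 9, 12, 13, 14}): ∅


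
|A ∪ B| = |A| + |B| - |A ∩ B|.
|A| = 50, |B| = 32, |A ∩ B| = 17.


|A ∪ B| = |A| + |B| - |A ∩ B|
= 50 + 32 - 17
= 65

|A ∪ B| = 65


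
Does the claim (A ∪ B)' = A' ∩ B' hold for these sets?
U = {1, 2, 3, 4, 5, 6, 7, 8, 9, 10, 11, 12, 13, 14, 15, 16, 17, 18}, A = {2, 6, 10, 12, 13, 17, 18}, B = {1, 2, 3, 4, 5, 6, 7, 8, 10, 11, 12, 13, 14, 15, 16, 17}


LHS: A ∪ B = {1, 2, 3, 4, 5, 6, 7, 8, 10, 11, 12, 13, 14, 15, 16, 17, 18}
(A ∪ B)' = U \ (A ∪ B) = {9}
A' = {1, 3, 4, 5, 7, 8, 9, 11, 14, 15, 16}, B' = {9, 18}
Claimed RHS: A' ∩ B' = {9}
Identity is VALID: LHS = RHS = {9} ✓

Identity is valid. (A ∪ B)' = A' ∩ B' = {9}


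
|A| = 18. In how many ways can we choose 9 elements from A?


C(n,k) = n! / (k!(n-k)!)
C(18,9) = 18! / (9!9!)
= 48620

C(18,9) = 48620


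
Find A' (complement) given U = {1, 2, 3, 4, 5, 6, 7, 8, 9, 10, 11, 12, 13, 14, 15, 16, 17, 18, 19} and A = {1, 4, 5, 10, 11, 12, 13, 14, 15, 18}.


Aᶜ = U \ A = elements in U but not in A
U = {1, 2, 3, 4, 5, 6, 7, 8, 9, 10, 11, 12, 13, 14, 15, 16, 17, 18, 19}
A = {1, 4, 5, 10, 11, 12, 13, 14, 15, 18}
Aᶜ = {2, 3, 6, 7, 8, 9, 16, 17, 19}

Aᶜ = {2, 3, 6, 7, 8, 9, 16, 17, 19}


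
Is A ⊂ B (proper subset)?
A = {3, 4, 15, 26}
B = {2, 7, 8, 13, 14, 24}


A ⊂ B requires: A ⊆ B AND A ≠ B.
A ⊆ B? No
A ⊄ B, so A is not a proper subset.

No, A is not a proper subset of B


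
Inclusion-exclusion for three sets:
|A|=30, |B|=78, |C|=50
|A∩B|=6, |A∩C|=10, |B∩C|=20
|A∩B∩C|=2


|A∪B∪C| = |A|+|B|+|C| - |A∩B|-|A∩C|-|B∩C| + |A∩B∩C|
= 30+78+50 - 6-10-20 + 2
= 158 - 36 + 2
= 124

|A ∪ B ∪ C| = 124


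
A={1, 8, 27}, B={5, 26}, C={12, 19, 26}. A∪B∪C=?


A ∪ B = {1, 5, 8, 26, 27}
(A ∪ B) ∪ C = {1, 5, 8, 12, 19, 26, 27}

A ∪ B ∪ C = {1, 5, 8, 12, 19, 26, 27}


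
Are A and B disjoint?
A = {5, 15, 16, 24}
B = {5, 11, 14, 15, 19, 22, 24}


Disjoint means A ∩ B = ∅.
A ∩ B = {5, 15, 24}
A ∩ B ≠ ∅, so A and B are NOT disjoint.

No, A and B are not disjoint (A ∩ B = {5, 15, 24})


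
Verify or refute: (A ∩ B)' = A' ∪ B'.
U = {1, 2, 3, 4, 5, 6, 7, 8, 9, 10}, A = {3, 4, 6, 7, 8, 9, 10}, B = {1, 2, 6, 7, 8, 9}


LHS: A ∩ B = {6, 7, 8, 9}
(A ∩ B)' = U \ (A ∩ B) = {1, 2, 3, 4, 5, 10}
A' = {1, 2, 5}, B' = {3, 4, 5, 10}
Claimed RHS: A' ∪ B' = {1, 2, 3, 4, 5, 10}
Identity is VALID: LHS = RHS = {1, 2, 3, 4, 5, 10} ✓

Identity is valid. (A ∩ B)' = A' ∪ B' = {1, 2, 3, 4, 5, 10}


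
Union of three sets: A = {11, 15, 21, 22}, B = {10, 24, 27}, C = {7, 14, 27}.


A ∪ B = {10, 11, 15, 21, 22, 24, 27}
(A ∪ B) ∪ C = {7, 10, 11, 14, 15, 21, 22, 24, 27}

A ∪ B ∪ C = {7, 10, 11, 14, 15, 21, 22, 24, 27}


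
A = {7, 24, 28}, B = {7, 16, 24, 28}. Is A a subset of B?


A ⊆ B means every element of A is in B.
All elements of A are in B.
So A ⊆ B.

Yes, A ⊆ B


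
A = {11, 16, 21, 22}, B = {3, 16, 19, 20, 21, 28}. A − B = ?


A \ B = elements in A but not in B
A = {11, 16, 21, 22}
B = {3, 16, 19, 20, 21, 28}
Remove from A any elements in B
A \ B = {11, 22}

A \ B = {11, 22}


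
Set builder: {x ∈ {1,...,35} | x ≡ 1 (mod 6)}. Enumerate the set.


Checking each candidate:
Condition: x in {1,...,35} with x ≡ 1 (mod 6)
Result = {1, 7, 13, 19, 25, 31}

{1, 7, 13, 19, 25, 31}


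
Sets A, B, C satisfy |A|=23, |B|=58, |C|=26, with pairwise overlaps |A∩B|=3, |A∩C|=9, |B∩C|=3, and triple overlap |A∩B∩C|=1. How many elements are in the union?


|A∪B∪C| = |A|+|B|+|C| - |A∩B|-|A∩C|-|B∩C| + |A∩B∩C|
= 23+58+26 - 3-9-3 + 1
= 107 - 15 + 1
= 93

|A ∪ B ∪ C| = 93


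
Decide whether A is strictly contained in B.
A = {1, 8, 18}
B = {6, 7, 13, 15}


A ⊂ B requires: A ⊆ B AND A ≠ B.
A ⊆ B? No
A ⊄ B, so A is not a proper subset.

No, A is not a proper subset of B


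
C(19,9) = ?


C(n,k) = n! / (k!(n-k)!)
C(19,9) = 19! / (9!10!)
= 92378

C(19,9) = 92378


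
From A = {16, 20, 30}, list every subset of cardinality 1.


|A| = 3, so A has C(3,1) = 3 subsets of size 1.
Enumerate by choosing 1 elements from A at a time:
{16}, {20}, {30}

1-element subsets (3 total): {16}, {20}, {30}


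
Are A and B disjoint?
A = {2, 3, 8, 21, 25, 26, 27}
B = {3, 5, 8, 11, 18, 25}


Disjoint means A ∩ B = ∅.
A ∩ B = {3, 8, 25}
A ∩ B ≠ ∅, so A and B are NOT disjoint.

No, A and B are not disjoint (A ∩ B = {3, 8, 25})


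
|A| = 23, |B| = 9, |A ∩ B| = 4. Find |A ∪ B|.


|A ∪ B| = |A| + |B| - |A ∩ B|
= 23 + 9 - 4
= 28

|A ∪ B| = 28


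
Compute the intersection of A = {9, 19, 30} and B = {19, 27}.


A ∩ B = elements in both A and B
A = {9, 19, 30}
B = {19, 27}
A ∩ B = {19}

A ∩ B = {19}


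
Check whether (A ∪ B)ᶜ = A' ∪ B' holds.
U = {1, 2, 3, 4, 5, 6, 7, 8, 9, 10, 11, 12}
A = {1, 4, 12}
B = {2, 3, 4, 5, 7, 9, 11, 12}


LHS: A ∪ B = {1, 2, 3, 4, 5, 7, 9, 11, 12}
(A ∪ B)' = U \ (A ∪ B) = {6, 8, 10}
A' = {2, 3, 5, 6, 7, 8, 9, 10, 11}, B' = {1, 6, 8, 10}
Claimed RHS: A' ∪ B' = {1, 2, 3, 5, 6, 7, 8, 9, 10, 11}
Identity is INVALID: LHS = {6, 8, 10} but the RHS claimed here equals {1, 2, 3, 5, 6, 7, 8, 9, 10, 11}. The correct form is (A ∪ B)' = A' ∩ B'.

Identity is invalid: (A ∪ B)' = {6, 8, 10} but A' ∪ B' = {1, 2, 3, 5, 6, 7, 8, 9, 10, 11}. The correct De Morgan law is (A ∪ B)' = A' ∩ B'.


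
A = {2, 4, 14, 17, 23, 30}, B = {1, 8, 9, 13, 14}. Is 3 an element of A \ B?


A = {2, 4, 14, 17, 23, 30}, B = {1, 8, 9, 13, 14}
A \ B = elements in A but not in B
A \ B = {2, 4, 17, 23, 30}
Checking if 3 ∈ A \ B
3 is not in A \ B → False

3 ∉ A \ B


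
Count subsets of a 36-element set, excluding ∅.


Total subsets = 2^n = 2^36 = 68719476736
Non-empty subsets exclude the empty set: 2^n - 1
= 68719476736 - 1
= 68719476735

Number of non-empty subsets = 68719476735


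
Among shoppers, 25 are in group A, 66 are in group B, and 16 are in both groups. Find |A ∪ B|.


|A ∪ B| = |A| + |B| - |A ∩ B|
= 25 + 66 - 16
= 75

|A ∪ B| = 75


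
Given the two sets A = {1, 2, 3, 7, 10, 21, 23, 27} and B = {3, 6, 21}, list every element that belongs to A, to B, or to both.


A ∪ B = all elements in A or B (or both)
A = {1, 2, 3, 7, 10, 21, 23, 27}
B = {3, 6, 21}
A ∪ B = {1, 2, 3, 6, 7, 10, 21, 23, 27}

A ∪ B = {1, 2, 3, 6, 7, 10, 21, 23, 27}


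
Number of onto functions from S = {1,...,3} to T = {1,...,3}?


n = |S| = 3, k = |T| = 3. Surjections via inclusion-exclusion:
S(n,k) = Σ(-1)^i × C(k,i) × (k-i)^n, i=0 to k
i=0: (-1)^0×C(3,0)×3^3 = 27
i=1: (-1)^1×C(3,1)×2^3 = -24
i=2: (-1)^2×C(3,2)×1^3 = 3
i=3: (-1)^3×C(3,3)×0^3 = 0
Total = 6

Number of surjections = 6


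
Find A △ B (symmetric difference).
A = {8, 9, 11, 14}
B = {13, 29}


A △ B = (A \ B) ∪ (B \ A) = elements in exactly one of A or B
A \ B = {8, 9, 11, 14}
B \ A = {13, 29}
A △ B = {8, 9, 11, 13, 14, 29}

A △ B = {8, 9, 11, 13, 14, 29}


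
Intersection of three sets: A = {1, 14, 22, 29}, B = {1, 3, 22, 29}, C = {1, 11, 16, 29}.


A ∩ B = {1, 22, 29}
(A ∩ B) ∩ C = {1, 29}

A ∩ B ∩ C = {1, 29}


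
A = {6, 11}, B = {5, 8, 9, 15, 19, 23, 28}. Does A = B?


Two sets are equal iff they have exactly the same elements.
A = {6, 11}
B = {5, 8, 9, 15, 19, 23, 28}
Differences: {5, 6, 8, 9, 11, 15, 19, 23, 28}
A ≠ B

No, A ≠ B


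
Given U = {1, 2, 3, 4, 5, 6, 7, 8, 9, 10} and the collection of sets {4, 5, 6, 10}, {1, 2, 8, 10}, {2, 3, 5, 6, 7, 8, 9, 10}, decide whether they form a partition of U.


A partition requires: (1) non-empty parts, (2) pairwise disjoint, (3) union = U
Parts: {4, 5, 6, 10}, {1, 2, 8, 10}, {2, 3, 5, 6, 7, 8, 9, 10}
Union of parts: {1, 2, 3, 4, 5, 6, 7, 8, 9, 10}
U = {1, 2, 3, 4, 5, 6, 7, 8, 9, 10}
All non-empty? True
Pairwise disjoint? False
Covers U? True

No, not a valid partition


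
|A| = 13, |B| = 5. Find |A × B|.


|A × B| = |A| × |B|
= 13 × 5
= 65

|A × B| = 65


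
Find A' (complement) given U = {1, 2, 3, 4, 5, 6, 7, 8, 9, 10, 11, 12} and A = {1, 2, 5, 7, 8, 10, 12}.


Aᶜ = U \ A = elements in U but not in A
U = {1, 2, 3, 4, 5, 6, 7, 8, 9, 10, 11, 12}
A = {1, 2, 5, 7, 8, 10, 12}
Aᶜ = {3, 4, 6, 9, 11}

Aᶜ = {3, 4, 6, 9, 11}


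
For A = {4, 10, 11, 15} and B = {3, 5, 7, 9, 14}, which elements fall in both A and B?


A = {4, 10, 11, 15}
B = {3, 5, 7, 9, 14}
Region: in both A and B
Elements: ∅

Elements in both A and B: ∅


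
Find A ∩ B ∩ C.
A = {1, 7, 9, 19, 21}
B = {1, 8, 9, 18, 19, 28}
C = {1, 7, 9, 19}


A ∩ B = {1, 9, 19}
(A ∩ B) ∩ C = {1, 9, 19}

A ∩ B ∩ C = {1, 9, 19}


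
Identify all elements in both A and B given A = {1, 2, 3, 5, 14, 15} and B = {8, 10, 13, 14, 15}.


A = {1, 2, 3, 5, 14, 15}
B = {8, 10, 13, 14, 15}
Region: in both A and B
Elements: {14, 15}

Elements in both A and B: {14, 15}


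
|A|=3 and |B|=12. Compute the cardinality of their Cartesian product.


|A × B| = |A| × |B|
= 3 × 12
= 36

|A × B| = 36


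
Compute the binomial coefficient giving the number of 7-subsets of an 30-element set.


C(n,k) = n! / (k!(n-k)!)
C(30,7) = 30! / (7!23!)
= 2035800

C(30,7) = 2035800


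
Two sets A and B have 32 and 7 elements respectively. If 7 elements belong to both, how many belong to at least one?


|A ∪ B| = |A| + |B| - |A ∩ B|
= 32 + 7 - 7
= 32

|A ∪ B| = 32


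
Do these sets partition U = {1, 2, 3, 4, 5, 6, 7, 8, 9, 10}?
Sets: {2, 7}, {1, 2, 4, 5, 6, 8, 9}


A partition requires: (1) non-empty parts, (2) pairwise disjoint, (3) union = U
Parts: {2, 7}, {1, 2, 4, 5, 6, 8, 9}
Union of parts: {1, 2, 4, 5, 6, 7, 8, 9}
U = {1, 2, 3, 4, 5, 6, 7, 8, 9, 10}
All non-empty? True
Pairwise disjoint? False
Covers U? False

No, not a valid partition


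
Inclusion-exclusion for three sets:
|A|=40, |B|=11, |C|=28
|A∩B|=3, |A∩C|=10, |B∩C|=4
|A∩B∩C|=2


|A∪B∪C| = |A|+|B|+|C| - |A∩B|-|A∩C|-|B∩C| + |A∩B∩C|
= 40+11+28 - 3-10-4 + 2
= 79 - 17 + 2
= 64

|A ∪ B ∪ C| = 64


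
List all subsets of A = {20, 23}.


|A| = 2, so |P(A)| = 2^2 = 4
Enumerate subsets by cardinality (0 to 2):
∅, {20}, {23}, {20, 23}

P(A) has 4 subsets: ∅, {20}, {23}, {20, 23}


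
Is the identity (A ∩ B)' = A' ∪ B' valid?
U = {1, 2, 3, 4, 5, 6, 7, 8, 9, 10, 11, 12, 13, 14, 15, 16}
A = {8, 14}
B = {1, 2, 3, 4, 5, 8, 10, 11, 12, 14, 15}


LHS: A ∩ B = {8, 14}
(A ∩ B)' = U \ (A ∩ B) = {1, 2, 3, 4, 5, 6, 7, 9, 10, 11, 12, 13, 15, 16}
A' = {1, 2, 3, 4, 5, 6, 7, 9, 10, 11, 12, 13, 15, 16}, B' = {6, 7, 9, 13, 16}
Claimed RHS: A' ∪ B' = {1, 2, 3, 4, 5, 6, 7, 9, 10, 11, 12, 13, 15, 16}
Identity is VALID: LHS = RHS = {1, 2, 3, 4, 5, 6, 7, 9, 10, 11, 12, 13, 15, 16} ✓

Identity is valid. (A ∩ B)' = A' ∪ B' = {1, 2, 3, 4, 5, 6, 7, 9, 10, 11, 12, 13, 15, 16}


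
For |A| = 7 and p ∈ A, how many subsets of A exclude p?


Subsets of A avoiding p are subsets of A \ {p}, which has 6 elements.
Count = 2^(n-1) = 2^6
= 64

Number of subsets avoiding p = 64


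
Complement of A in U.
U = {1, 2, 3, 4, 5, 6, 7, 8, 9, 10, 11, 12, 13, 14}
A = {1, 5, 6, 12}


Aᶜ = U \ A = elements in U but not in A
U = {1, 2, 3, 4, 5, 6, 7, 8, 9, 10, 11, 12, 13, 14}
A = {1, 5, 6, 12}
Aᶜ = {2, 3, 4, 7, 8, 9, 10, 11, 13, 14}

Aᶜ = {2, 3, 4, 7, 8, 9, 10, 11, 13, 14}


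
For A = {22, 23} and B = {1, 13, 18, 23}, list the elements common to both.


A ∩ B = elements in both A and B
A = {22, 23}
B = {1, 13, 18, 23}
A ∩ B = {23}

A ∩ B = {23}


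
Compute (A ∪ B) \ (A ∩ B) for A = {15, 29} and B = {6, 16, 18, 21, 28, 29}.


A △ B = (A \ B) ∪ (B \ A) = elements in exactly one of A or B
A \ B = {15}
B \ A = {6, 16, 18, 21, 28}
A △ B = {6, 15, 16, 18, 21, 28}

A △ B = {6, 15, 16, 18, 21, 28}


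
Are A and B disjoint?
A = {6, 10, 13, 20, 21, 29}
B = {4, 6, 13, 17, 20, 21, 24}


Disjoint means A ∩ B = ∅.
A ∩ B = {6, 13, 20, 21}
A ∩ B ≠ ∅, so A and B are NOT disjoint.

No, A and B are not disjoint (A ∩ B = {6, 13, 20, 21})


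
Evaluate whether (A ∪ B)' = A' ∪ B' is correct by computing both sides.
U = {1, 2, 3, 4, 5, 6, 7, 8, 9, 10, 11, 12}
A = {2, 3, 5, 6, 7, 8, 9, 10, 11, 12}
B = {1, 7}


LHS: A ∪ B = {1, 2, 3, 5, 6, 7, 8, 9, 10, 11, 12}
(A ∪ B)' = U \ (A ∪ B) = {4}
A' = {1, 4}, B' = {2, 3, 4, 5, 6, 8, 9, 10, 11, 12}
Claimed RHS: A' ∪ B' = {1, 2, 3, 4, 5, 6, 8, 9, 10, 11, 12}
Identity is INVALID: LHS = {4} but the RHS claimed here equals {1, 2, 3, 4, 5, 6, 8, 9, 10, 11, 12}. The correct form is (A ∪ B)' = A' ∩ B'.

Identity is invalid: (A ∪ B)' = {4} but A' ∪ B' = {1, 2, 3, 4, 5, 6, 8, 9, 10, 11, 12}. The correct De Morgan law is (A ∪ B)' = A' ∩ B'.


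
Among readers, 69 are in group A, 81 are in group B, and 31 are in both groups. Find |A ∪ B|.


|A ∪ B| = |A| + |B| - |A ∩ B|
= 69 + 81 - 31
= 119

|A ∪ B| = 119


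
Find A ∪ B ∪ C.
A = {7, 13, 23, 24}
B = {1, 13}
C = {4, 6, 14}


A ∪ B = {1, 7, 13, 23, 24}
(A ∪ B) ∪ C = {1, 4, 6, 7, 13, 14, 23, 24}

A ∪ B ∪ C = {1, 4, 6, 7, 13, 14, 23, 24}


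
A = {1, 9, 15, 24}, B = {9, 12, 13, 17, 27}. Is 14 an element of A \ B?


A = {1, 9, 15, 24}, B = {9, 12, 13, 17, 27}
A \ B = elements in A but not in B
A \ B = {1, 15, 24}
Checking if 14 ∈ A \ B
14 is not in A \ B → False

14 ∉ A \ B


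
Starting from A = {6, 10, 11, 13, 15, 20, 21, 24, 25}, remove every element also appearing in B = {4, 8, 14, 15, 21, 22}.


A \ B = elements in A but not in B
A = {6, 10, 11, 13, 15, 20, 21, 24, 25}
B = {4, 8, 14, 15, 21, 22}
Remove from A any elements in B
A \ B = {6, 10, 11, 13, 20, 24, 25}

A \ B = {6, 10, 11, 13, 20, 24, 25}


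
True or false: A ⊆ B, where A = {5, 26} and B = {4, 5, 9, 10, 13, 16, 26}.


A ⊆ B means every element of A is in B.
All elements of A are in B.
So A ⊆ B.

Yes, A ⊆ B


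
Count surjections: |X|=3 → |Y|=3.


n = |X| = 3, k = |Y| = 3. Surjections via inclusion-exclusion:
S(n,k) = Σ(-1)^i × C(k,i) × (k-i)^n, i=0 to k
i=0: (-1)^0×C(3,0)×3^3 = 27
i=1: (-1)^1×C(3,1)×2^3 = -24
i=2: (-1)^2×C(3,2)×1^3 = 3
i=3: (-1)^3×C(3,3)×0^3 = 0
Total = 6

Number of surjections = 6


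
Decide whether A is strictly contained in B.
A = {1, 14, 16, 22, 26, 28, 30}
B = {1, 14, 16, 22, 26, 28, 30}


A ⊂ B requires: A ⊆ B AND A ≠ B.
A ⊆ B? Yes
A = B? Yes
A = B, so A is not a PROPER subset.

No, A is not a proper subset of B


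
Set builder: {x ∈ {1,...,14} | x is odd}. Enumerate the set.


Checking each candidate:
Condition: odd numbers in {1,...,14}
Result = {1, 3, 5, 7, 9, 11, 13}

{1, 3, 5, 7, 9, 11, 13}


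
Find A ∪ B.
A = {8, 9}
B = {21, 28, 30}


A ∪ B = all elements in A or B (or both)
A = {8, 9}
B = {21, 28, 30}
A ∪ B = {8, 9, 21, 28, 30}

A ∪ B = {8, 9, 21, 28, 30}


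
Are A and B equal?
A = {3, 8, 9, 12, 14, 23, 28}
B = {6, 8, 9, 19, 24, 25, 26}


Two sets are equal iff they have exactly the same elements.
A = {3, 8, 9, 12, 14, 23, 28}
B = {6, 8, 9, 19, 24, 25, 26}
Differences: {3, 6, 12, 14, 19, 23, 24, 25, 26, 28}
A ≠ B

No, A ≠ B


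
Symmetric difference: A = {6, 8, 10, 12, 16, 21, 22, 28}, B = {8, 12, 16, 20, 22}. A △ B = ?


A △ B = (A \ B) ∪ (B \ A) = elements in exactly one of A or B
A \ B = {6, 10, 21, 28}
B \ A = {20}
A △ B = {6, 10, 20, 21, 28}

A △ B = {6, 10, 20, 21, 28}


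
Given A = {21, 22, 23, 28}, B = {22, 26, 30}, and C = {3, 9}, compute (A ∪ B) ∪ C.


A ∪ B = {21, 22, 23, 26, 28, 30}
(A ∪ B) ∪ C = {3, 9, 21, 22, 23, 26, 28, 30}

A ∪ B ∪ C = {3, 9, 21, 22, 23, 26, 28, 30}


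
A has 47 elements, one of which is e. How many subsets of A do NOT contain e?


Subsets of A avoiding e are subsets of A \ {e}, which has 46 elements.
Count = 2^(n-1) = 2^46
= 70368744177664

Number of subsets avoiding e = 70368744177664


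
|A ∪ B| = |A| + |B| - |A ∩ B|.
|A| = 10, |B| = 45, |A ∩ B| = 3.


|A ∪ B| = |A| + |B| - |A ∩ B|
= 10 + 45 - 3
= 52

|A ∪ B| = 52


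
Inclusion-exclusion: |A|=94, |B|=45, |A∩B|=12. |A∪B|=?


|A ∪ B| = |A| + |B| - |A ∩ B|
= 94 + 45 - 12
= 127

|A ∪ B| = 127


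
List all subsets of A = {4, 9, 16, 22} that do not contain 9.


A subset of A that omits 9 is a subset of A \ {9}, so there are 2^(n-1) = 2^3 = 8 of them.
Subsets excluding 9: ∅, {4}, {16}, {22}, {4, 16}, {4, 22}, {16, 22}, {4, 16, 22}

Subsets excluding 9 (8 total): ∅, {4}, {16}, {22}, {4, 16}, {4, 22}, {16, 22}, {4, 16, 22}


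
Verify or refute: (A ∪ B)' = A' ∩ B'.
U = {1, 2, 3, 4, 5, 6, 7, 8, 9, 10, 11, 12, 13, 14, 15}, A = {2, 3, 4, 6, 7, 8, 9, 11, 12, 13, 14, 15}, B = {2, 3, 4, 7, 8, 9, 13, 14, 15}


LHS: A ∪ B = {2, 3, 4, 6, 7, 8, 9, 11, 12, 13, 14, 15}
(A ∪ B)' = U \ (A ∪ B) = {1, 5, 10}
A' = {1, 5, 10}, B' = {1, 5, 6, 10, 11, 12}
Claimed RHS: A' ∩ B' = {1, 5, 10}
Identity is VALID: LHS = RHS = {1, 5, 10} ✓

Identity is valid. (A ∪ B)' = A' ∩ B' = {1, 5, 10}


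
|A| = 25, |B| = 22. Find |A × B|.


|A × B| = |A| × |B|
= 25 × 22
= 550

|A × B| = 550


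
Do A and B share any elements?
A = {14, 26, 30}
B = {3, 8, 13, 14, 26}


Disjoint means A ∩ B = ∅.
A ∩ B = {14, 26}
A ∩ B ≠ ∅, so A and B are NOT disjoint.

Yes — A and B share the element(s) of A ∩ B = {14, 26}, so they are not disjoint


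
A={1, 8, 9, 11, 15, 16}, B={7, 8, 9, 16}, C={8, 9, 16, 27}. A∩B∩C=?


A ∩ B = {8, 9, 16}
(A ∩ B) ∩ C = {8, 9, 16}

A ∩ B ∩ C = {8, 9, 16}


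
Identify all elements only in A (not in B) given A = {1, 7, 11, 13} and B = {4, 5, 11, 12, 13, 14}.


A = {1, 7, 11, 13}
B = {4, 5, 11, 12, 13, 14}
Region: only in A (not in B)
Elements: {1, 7}

Elements only in A (not in B): {1, 7}


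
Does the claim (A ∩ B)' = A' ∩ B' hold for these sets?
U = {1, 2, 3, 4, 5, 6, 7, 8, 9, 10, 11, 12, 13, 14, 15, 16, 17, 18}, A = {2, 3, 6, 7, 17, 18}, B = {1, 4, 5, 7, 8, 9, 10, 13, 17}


LHS: A ∩ B = {7, 17}
(A ∩ B)' = U \ (A ∩ B) = {1, 2, 3, 4, 5, 6, 8, 9, 10, 11, 12, 13, 14, 15, 16, 18}
A' = {1, 4, 5, 8, 9, 10, 11, 12, 13, 14, 15, 16}, B' = {2, 3, 6, 11, 12, 14, 15, 16, 18}
Claimed RHS: A' ∩ B' = {11, 12, 14, 15, 16}
Identity is INVALID: LHS = {1, 2, 3, 4, 5, 6, 8, 9, 10, 11, 12, 13, 14, 15, 16, 18} but the RHS claimed here equals {11, 12, 14, 15, 16}. The correct form is (A ∩ B)' = A' ∪ B'.

Identity is invalid: (A ∩ B)' = {1, 2, 3, 4, 5, 6, 8, 9, 10, 11, 12, 13, 14, 15, 16, 18} but A' ∩ B' = {11, 12, 14, 15, 16}. The correct De Morgan law is (A ∩ B)' = A' ∪ B'.


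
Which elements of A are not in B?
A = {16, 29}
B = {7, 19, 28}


A \ B = elements in A but not in B
A = {16, 29}
B = {7, 19, 28}
Remove from A any elements in B
A \ B = {16, 29}

A \ B = {16, 29}


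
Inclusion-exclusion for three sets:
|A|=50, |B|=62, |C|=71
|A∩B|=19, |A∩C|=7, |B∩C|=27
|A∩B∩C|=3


|A∪B∪C| = |A|+|B|+|C| - |A∩B|-|A∩C|-|B∩C| + |A∩B∩C|
= 50+62+71 - 19-7-27 + 3
= 183 - 53 + 3
= 133

|A ∪ B ∪ C| = 133


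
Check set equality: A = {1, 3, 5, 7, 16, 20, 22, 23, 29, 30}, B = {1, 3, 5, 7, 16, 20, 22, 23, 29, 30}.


Two sets are equal iff they have exactly the same elements.
A = {1, 3, 5, 7, 16, 20, 22, 23, 29, 30}
B = {1, 3, 5, 7, 16, 20, 22, 23, 29, 30}
Same elements → A = B

Yes, A = B


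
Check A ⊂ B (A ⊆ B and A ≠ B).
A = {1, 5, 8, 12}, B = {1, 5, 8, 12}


A ⊂ B requires: A ⊆ B AND A ≠ B.
A ⊆ B? Yes
A = B? Yes
A = B, so A is not a PROPER subset.

No, A is not a proper subset of B


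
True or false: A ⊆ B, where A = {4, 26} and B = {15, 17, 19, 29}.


A ⊆ B means every element of A is in B.
Elements in A not in B: {4, 26}
So A ⊄ B.

No, A ⊄ B


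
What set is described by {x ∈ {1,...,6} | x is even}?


Checking each candidate:
Condition: even numbers in {1,...,6}
Result = {2, 4, 6}

{2, 4, 6}


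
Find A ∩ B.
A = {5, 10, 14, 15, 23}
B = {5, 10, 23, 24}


A ∩ B = elements in both A and B
A = {5, 10, 14, 15, 23}
B = {5, 10, 23, 24}
A ∩ B = {5, 10, 23}

A ∩ B = {5, 10, 23}


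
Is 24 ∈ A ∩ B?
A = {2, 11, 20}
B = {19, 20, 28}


A = {2, 11, 20}, B = {19, 20, 28}
A ∩ B = elements in both A and B
A ∩ B = {20}
Checking if 24 ∈ A ∩ B
24 is not in A ∩ B → False

24 ∉ A ∩ B


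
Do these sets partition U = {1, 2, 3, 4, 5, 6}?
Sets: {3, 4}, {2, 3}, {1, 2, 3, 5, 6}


A partition requires: (1) non-empty parts, (2) pairwise disjoint, (3) union = U
Parts: {3, 4}, {2, 3}, {1, 2, 3, 5, 6}
Union of parts: {1, 2, 3, 4, 5, 6}
U = {1, 2, 3, 4, 5, 6}
All non-empty? True
Pairwise disjoint? False
Covers U? True

No, not a valid partition


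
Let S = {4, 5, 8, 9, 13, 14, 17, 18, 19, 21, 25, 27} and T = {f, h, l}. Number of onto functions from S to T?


n = |S| = 12, k = |T| = 3. Surjections via inclusion-exclusion:
S(n,k) = Σ(-1)^i × C(k,i) × (k-i)^n, i=0 to k
i=0: (-1)^0×C(3,0)×3^12 = 531441
i=1: (-1)^1×C(3,1)×2^12 = -12288
i=2: (-1)^2×C(3,2)×1^12 = 3
i=3: (-1)^3×C(3,3)×0^12 = 0
Total = 519156

Number of surjections = 519156


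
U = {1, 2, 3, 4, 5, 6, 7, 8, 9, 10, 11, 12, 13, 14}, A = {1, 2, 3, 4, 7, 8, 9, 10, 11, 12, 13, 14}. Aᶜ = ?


Aᶜ = U \ A = elements in U but not in A
U = {1, 2, 3, 4, 5, 6, 7, 8, 9, 10, 11, 12, 13, 14}
A = {1, 2, 3, 4, 7, 8, 9, 10, 11, 12, 13, 14}
Aᶜ = {5, 6}

Aᶜ = {5, 6}


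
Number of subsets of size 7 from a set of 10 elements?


C(n,k) = n! / (k!(n-k)!)
C(10,7) = 10! / (7!3!)
= 120

C(10,7) = 120
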